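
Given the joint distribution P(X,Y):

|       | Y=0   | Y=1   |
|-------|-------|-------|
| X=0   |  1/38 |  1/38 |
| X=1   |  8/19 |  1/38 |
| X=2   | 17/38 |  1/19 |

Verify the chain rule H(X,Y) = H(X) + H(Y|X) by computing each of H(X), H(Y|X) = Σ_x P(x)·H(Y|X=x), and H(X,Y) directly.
H(X) = 1.2427 bits, H(Y|X) = 0.4398 bits, H(X,Y) = 1.6825 bits

Marginal of X (row sums):
  P(X=0) = 1/38 + 1/38 = 1/19
  P(X=1) = 8/19 + 1/38 = 17/38
  P(X=2) = 17/38 + 1/19 = 1/2
H(X) = -[(1/19)·log₂(1/19) + (17/38)·log₂(17/38) + (1/2)·log₂(1/2)]
  = 0.22358 + 0.51916 + 0.50000 = 1.2427 bits

H(Y|X) = Σ_x P(x)·H(Y|X=x):
  X=0: P(X=0) = 1/19, P(Y|X=0) = (1/2, 1/2) → H(Y|X=0) = 1.00000
  X=1: P(X=1) = 17/38, P(Y|X=1) = (16/17, 1/17) → H(Y|X=1) = 0.32276
  X=2: P(X=2) = 1/2, P(Y|X=2) = (17/19, 2/19) → H(Y|X=2) = 0.48546
H(Y|X) = (1/19)·1.00000 + (17/38)·0.32276 + (1/2)·0.48546 = 0.4398 bits

H(X,Y) = -Σ_{x,y} P(x,y) log₂ P(x,y). Per-cell terms -P(x,y)·log₂P(x,y):
  X=0: 0.13810, 0.13810
  X=1: 0.52544, 0.13810
  X=2: 0.51916, 0.22358
Sum of the 6 terms: H(X,Y) = 1.6825 bits

Chain rule check:
  H(X) + H(Y|X) = 1.2427 + 0.4398 = 1.6825 bits
  H(X,Y) = 1.6825 bits
✓ Chain rule verified.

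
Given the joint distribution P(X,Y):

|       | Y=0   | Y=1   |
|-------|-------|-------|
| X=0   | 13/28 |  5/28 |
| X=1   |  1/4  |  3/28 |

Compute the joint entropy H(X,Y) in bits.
1.8030 bits

H(X,Y) = -Σ_{x,y} P(x,y) log₂ P(x,y). Per-cell terms -P(x,y)·log₂P(x,y):
  X=0: 0.5139, 0.4438
  X=1: 0.5000, 0.3453
Sum of the 4 terms: H(X,Y) = 1.8030 bits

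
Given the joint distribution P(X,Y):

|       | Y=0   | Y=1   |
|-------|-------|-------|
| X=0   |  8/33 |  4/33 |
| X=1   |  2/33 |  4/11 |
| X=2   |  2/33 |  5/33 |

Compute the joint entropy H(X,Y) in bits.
2.2981 bits

H(X,Y) = -Σ_{x,y} P(x,y) log₂ P(x,y). Per-cell terms -P(x,y)·log₂P(x,y):
  X=0: 0.495611, 0.369017
  X=1: 0.245115, 0.530702
  X=2: 0.245115, 0.412495
Sum of the 6 terms: H(X,Y) = 2.2981 bits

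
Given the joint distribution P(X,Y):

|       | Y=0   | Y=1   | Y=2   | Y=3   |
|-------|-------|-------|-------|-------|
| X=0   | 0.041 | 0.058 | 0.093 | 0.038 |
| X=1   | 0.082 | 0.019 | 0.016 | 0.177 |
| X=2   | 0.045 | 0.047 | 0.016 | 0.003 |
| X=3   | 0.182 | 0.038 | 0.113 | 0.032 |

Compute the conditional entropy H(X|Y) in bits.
1.5891 bits

H(X|Y) = H(X,Y) - H(Y)

H(X,Y) = -Σ_{x,y} P(x,y) log₂ P(x,y). Per-cell terms -P(x,y)·log₂P(x,y):
  X=0: 0.18894, 0.23825, 0.31868, 0.17928
  X=1: 0.29588, 0.10864, 0.09545, 0.44218
  X=2: 0.20133, 0.20733, 0.09545, 0.02514
  X=3: 0.44735, 0.17928, 0.35545, 0.15891
Sum of the 16 terms: H(X,Y) = 3.5375 bits

Marginal of Y (column sums):
  P(Y=0) = 0.041 + 0.082 + 0.045 + 0.182 = 0.350
  P(Y=1) = 0.058 + 0.019 + 0.047 + 0.038 = 0.162
  P(Y=2) = 0.093 + 0.016 + 0.016 + 0.113 = 0.238
  P(Y=3) = 0.038 + 0.177 + 0.003 + 0.032 = 0.250
H(Y) = -[0.350·log₂(0.350) + 0.162·log₂(0.162) + 0.238·log₂(0.238) + 0.250·log₂(0.250)]
  = 0.53010 + 0.42540 + 0.49289 + 0.50000 = 1.9484 bits

H(X|Y) = H(X,Y) - H(Y) = 3.5375 - 1.9484 = 1.5891 bits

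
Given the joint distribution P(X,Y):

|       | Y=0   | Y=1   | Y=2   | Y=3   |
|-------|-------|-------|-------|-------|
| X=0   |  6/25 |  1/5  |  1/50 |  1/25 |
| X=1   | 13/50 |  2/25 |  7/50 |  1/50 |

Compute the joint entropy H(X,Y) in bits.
2.5639 bits

H(X,Y) = -Σ_{x,y} P(x,y) log₂ P(x,y). Per-cell terms -P(x,y)·log₂P(x,y):
  X=0: 0.49413, 0.46439, 0.11288, 0.18575
  X=1: 0.50529, 0.29151, 0.39711, 0.11288
Sum of the 8 terms: H(X,Y) = 2.5639 bits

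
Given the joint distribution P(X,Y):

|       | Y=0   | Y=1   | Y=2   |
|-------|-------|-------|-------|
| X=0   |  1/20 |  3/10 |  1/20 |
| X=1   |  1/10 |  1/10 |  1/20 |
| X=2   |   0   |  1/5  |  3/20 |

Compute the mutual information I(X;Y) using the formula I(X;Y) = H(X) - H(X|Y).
0.2029 bits

I(X;Y) = H(X) - H(X|Y)

Marginal of X (row sums):
  P(X=0) = 1/20 + 3/10 + 1/20 = 2/5
  P(X=1) = 1/10 + 1/10 + 1/20 = 1/4
  P(X=2) = 0 + 1/5 + 3/20 = 7/20
H(X) = -[(2/5)·log₂(2/5) + (1/4)·log₂(1/4) + (7/20)·log₂(7/20)]
  = 0.5288 + 0.5000 + 0.5301 = 1.5589 bits

Marginal of Y (column sums):
  P(Y=0) = 1/20 + 1/10 + 0 = 3/20
  P(Y=1) = 3/10 + 1/10 + 1/5 = 3/5
  P(Y=2) = 1/20 + 1/20 + 3/20 = 1/4
H(X|Y) = Σ_y P(y)·H(X|Y=y):
  Y=0: P(Y=0) = 3/20, P(X|Y=0) = (1/3, 2/3, 0) → H(X|Y=0) = 0.9183
  Y=1: P(Y=1) = 3/5, P(X|Y=1) = (1/2, 1/6, 1/3) → H(X|Y=1) = 1.4591
  Y=2: P(Y=2) = 1/4, P(X|Y=2) = (1/5, 1/5, 3/5) → H(X|Y=2) = 1.3710
H(X|Y) = (3/20)·0.9183 + (3/5)·1.4591 + (1/4)·1.3710 = 1.3560 bits

I(X;Y) = H(X) - H(X|Y) = 1.5589 - 1.3560 = 0.2029 bits

Cross-check via I(X;Y) = H(X) + H(Y) - H(X,Y): computing H(Y) from the column sums and H(X,Y) from the 9 cells in the same way gives H(Y) = 1.3527 bits and H(X,Y) = 2.7087 bits, so
I(X;Y) = 1.5589 + 1.3527 - 2.7087 = 0.2029 bits ✓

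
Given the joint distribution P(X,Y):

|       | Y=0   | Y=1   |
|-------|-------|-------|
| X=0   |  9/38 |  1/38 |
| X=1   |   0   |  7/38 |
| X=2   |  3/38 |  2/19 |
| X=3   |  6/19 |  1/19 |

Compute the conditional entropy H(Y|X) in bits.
0.5229 bits

H(Y|X) = H(X,Y) - H(X)

H(X,Y) = -Σ_{x,y} P(x,y) log₂ P(x,y). Per-cell terms -P(x,y)·log₂P(x,y):
  X=0: 0.49216, 0.13810
  X=1: 0.00000, 0.44958
  X=2: 0.28918, 0.34189
  X=3: 0.52515, 0.22358
  (cells with P = 0 contribute 0)
Sum of the 8 terms: H(X,Y) = 2.4596 bits

Marginal of X (row sums):
  P(X=0) = 9/38 + 1/38 = 5/19
  P(X=1) = 0 + 7/38 = 7/38
  P(X=2) = 3/38 + 2/19 = 7/38
  P(X=3) = 6/19 + 1/19 = 7/19
H(X) = -[(5/19)·log₂(5/19) + (7/38)·log₂(7/38) + (7/38)·log₂(7/38) + (7/19)·log₂(7/19)]
  = 0.50684 + 0.44958 + 0.44958 + 0.53074 = 1.9367 bits

H(Y|X) = H(X,Y) - H(X) = 2.4596 - 1.9367 = 0.5229 bits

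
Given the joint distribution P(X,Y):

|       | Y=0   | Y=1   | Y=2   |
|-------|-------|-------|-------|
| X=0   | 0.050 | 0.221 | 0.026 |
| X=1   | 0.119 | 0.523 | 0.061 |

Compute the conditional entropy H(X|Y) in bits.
0.8776 bits

H(X|Y) = H(X,Y) - H(Y)

H(X,Y) = -Σ_{x,y} P(x,y) log₂ P(x,y). Per-cell terms -P(x,y)·log₂P(x,y):
  X=0: 0.21610, 0.48131, 0.13690
  X=1: 0.36545, 0.48907, 0.24614
Sum of the 6 terms: H(X,Y) = 1.9350 bits

Marginal of Y (column sums):
  P(Y=0) = 0.050 + 0.119 = 0.169
  P(Y=1) = 0.221 + 0.523 = 0.744
  P(Y=2) = 0.026 + 0.061 = 0.087
H(Y) = -[0.169·log₂(0.169) + 0.744·log₂(0.744) + 0.087·log₂(0.087)]
  = 0.43347 + 0.31741 + 0.30649 = 1.0574 bits

H(X|Y) = H(X,Y) - H(Y) = 1.9350 - 1.0574 = 0.8776 bits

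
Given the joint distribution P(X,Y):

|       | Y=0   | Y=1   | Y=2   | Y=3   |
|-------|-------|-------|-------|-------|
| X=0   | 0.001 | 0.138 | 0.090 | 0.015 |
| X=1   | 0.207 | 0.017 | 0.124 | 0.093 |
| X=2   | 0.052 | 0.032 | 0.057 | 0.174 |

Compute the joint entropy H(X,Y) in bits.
3.1255 bits

H(X,Y) = -Σ_{x,y} P(x,y) log₂ P(x,y). Per-cell terms -P(x,y)·log₂P(x,y):
  X=0: 0.00997, 0.39430, 0.31265, 0.09088
  X=1: 0.47037, 0.09993, 0.37344, 0.31868
  X=2: 0.22180, 0.15891, 0.23557, 0.43897
Sum of the 12 terms: H(X,Y) = 3.1255 bits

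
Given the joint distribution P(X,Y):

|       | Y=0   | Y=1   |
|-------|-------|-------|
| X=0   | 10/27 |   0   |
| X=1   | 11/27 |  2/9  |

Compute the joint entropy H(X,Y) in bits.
1.5407 bits

H(X,Y) = -Σ_{x,y} P(x,y) log₂ P(x,y). Per-cell terms -P(x,y)·log₂P(x,y):
  X=0: 0.5307, 0.0000
  X=1: 0.5278, 0.4822
  (cells with P = 0 contribute 0)
Sum of the 4 terms: H(X,Y) = 1.5407 bits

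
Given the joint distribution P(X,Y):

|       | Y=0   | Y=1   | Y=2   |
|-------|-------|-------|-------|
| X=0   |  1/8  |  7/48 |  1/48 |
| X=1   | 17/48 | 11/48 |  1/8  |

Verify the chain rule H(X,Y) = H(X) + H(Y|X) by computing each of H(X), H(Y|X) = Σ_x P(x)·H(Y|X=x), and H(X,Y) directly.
H(X) = 0.8709 bits, H(Y|X) = 1.4180 bits, H(X,Y) = 2.2889 bits

Marginal of X (row sums):
  P(X=0) = 1/8 + 7/48 + 1/48 = 7/24
  P(X=1) = 17/48 + 11/48 + 1/8 = 17/24
H(X) = -[(7/24)·log₂(7/24) + (17/24)·log₂(17/24)]
  = 0.51847 + 0.35240 = 0.8709 bits

H(Y|X) = Σ_x P(x)·H(Y|X=x):
  X=0: P(X=0) = 7/24, P(Y|X=0) = (3/7, 1/2, 1/14) → H(Y|X=0) = 1.29584
  X=1: P(X=1) = 17/24, P(Y|X=1) = (1/2, 11/34, 3/17) → H(Y|X=1) = 1.46833
H(Y|X) = (7/24)·1.29584 + (17/24)·1.46833 = 1.4180 bits

H(X,Y) = -Σ_{x,y} P(x,y) log₂ P(x,y). Per-cell terms -P(x,y)·log₂P(x,y):
  X=0: 0.37500, 0.40507, 0.11635
  X=1: 0.53036, 0.48710, 0.37500
Sum of the 6 terms: H(X,Y) = 2.2889 bits

Chain rule check:
  H(X) + H(Y|X) = 0.8709 + 1.4180 = 2.2889 bits
  H(X,Y) = 2.2889 bits
✓ Chain rule verified.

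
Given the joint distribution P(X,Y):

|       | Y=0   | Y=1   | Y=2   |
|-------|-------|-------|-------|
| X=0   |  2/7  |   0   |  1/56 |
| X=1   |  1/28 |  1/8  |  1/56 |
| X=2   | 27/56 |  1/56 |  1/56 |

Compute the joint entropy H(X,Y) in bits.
1.9853 bits

H(X,Y) = -Σ_{x,y} P(x,y) log₂ P(x,y). Per-cell terms -P(x,y)·log₂P(x,y):
  X=0: 0.5164, 0.0000, 0.1037
  X=1: 0.1717, 0.3750, 0.1037
  X=2: 0.5074, 0.1037, 0.1037
  (cells with P = 0 contribute 0)
Sum of the 9 terms: H(X,Y) = 1.9853 bits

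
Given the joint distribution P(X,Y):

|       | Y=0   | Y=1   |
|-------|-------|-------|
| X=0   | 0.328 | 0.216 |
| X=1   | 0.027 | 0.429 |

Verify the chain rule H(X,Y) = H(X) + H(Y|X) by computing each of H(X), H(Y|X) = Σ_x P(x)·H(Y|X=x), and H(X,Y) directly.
H(X) = 0.9944 bits, H(Y|X) = 0.6751 bits, H(X,Y) = 1.6695 bits

Marginal of X (row sums):
  P(X=0) = 0.328 + 0.216 = 0.544
  P(X=1) = 0.027 + 0.429 = 0.456
H(X) = -[0.544·log₂(0.544) + 0.456·log₂(0.456)]
  = 0.47781 + 0.51660 = 0.9944 bits

H(Y|X) = Σ_x P(x)·H(Y|X=x):
  X=0: P(X=0) = 0.544, P(Y|X=0) = (41/68, 27/68) → H(Y|X=0) = 0.96920
  X=1: P(X=1) = 0.456, P(Y|X=1) = (9/152, 143/152) → H(Y|X=1) = 0.32430
H(Y|X) = 0.544·0.96920 + 0.456·0.32430 = 0.6751 bits

H(X,Y) = -Σ_{x,y} P(x,y) log₂ P(x,y). Per-cell terms -P(x,y)·log₂P(x,y):
  X=0: 0.52750, 0.47755
  X=1: 0.14069, 0.52379
Sum of the 4 terms: H(X,Y) = 1.6695 bits

Chain rule check:
  H(X) + H(Y|X) = 0.9944 + 0.6751 = 1.6695 bits
  H(X,Y) = 1.6695 bits
✓ Chain rule verified.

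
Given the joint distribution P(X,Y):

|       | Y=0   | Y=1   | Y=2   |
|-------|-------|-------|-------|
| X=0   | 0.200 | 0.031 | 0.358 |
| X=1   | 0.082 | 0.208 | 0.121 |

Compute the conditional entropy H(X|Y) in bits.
0.7689 bits

H(X|Y) = H(X,Y) - H(Y)

H(X,Y) = -Σ_{x,y} P(x,y) log₂ P(x,y). Per-cell terms -P(x,y)·log₂P(x,y):
  X=0: 0.464386, 0.155359, 0.530545
  X=1: 0.295875, 0.471192, 0.368677
Sum of the 6 terms: H(X,Y) = 2.28603 bits

Marginal of Y (column sums):
  P(Y=0) = 0.200 + 0.082 = 0.282
  P(Y=1) = 0.031 + 0.208 = 0.239
  P(Y=2) = 0.358 + 0.121 = 0.479
H(Y) = -[0.282·log₂(0.282) + 0.239·log₂(0.239) + 0.479·log₂(0.479)]
  = 0.514998 + 0.493515 + 0.508651 = 1.51716 bits

H(X|Y) = H(X,Y) - H(Y) = 2.28603 - 1.51716 = 0.7689 bits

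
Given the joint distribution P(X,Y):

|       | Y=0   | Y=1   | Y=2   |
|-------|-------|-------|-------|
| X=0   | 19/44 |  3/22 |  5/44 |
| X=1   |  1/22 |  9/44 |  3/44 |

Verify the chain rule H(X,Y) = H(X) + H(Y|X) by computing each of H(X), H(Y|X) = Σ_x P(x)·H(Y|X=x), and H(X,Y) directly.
H(X) = 0.9024 bits, H(Y|X) = 1.3044 bits, H(X,Y) = 2.2068 bits

Marginal of X (row sums):
  P(X=0) = 19/44 + 3/22 + 5/44 = 15/22
  P(X=1) = 1/22 + 9/44 + 3/44 = 7/22
H(X) = -[(15/22)·log₂(15/22) + (7/22)·log₂(7/22)]
  = 0.37673 + 0.52566 = 0.9024 bits

H(Y|X) = Σ_x P(x)·H(Y|X=x):
  X=0: P(X=0) = 15/22, P(Y|X=0) = (19/30, 1/5, 1/6) → H(Y|X=0) = 1.31256
  X=1: P(X=1) = 7/22, P(Y|X=1) = (1/7, 9/14, 3/14) → H(Y|X=1) = 1.28705
H(Y|X) = (15/22)·1.31256 + (7/22)·1.28705 = 1.3044 bits

H(X,Y) = -Σ_{x,y} P(x,y) log₂ P(x,y). Per-cell terms -P(x,y)·log₂P(x,y):
  X=0: 0.52315, 0.39197, 0.35653
  X=1: 0.20270, 0.46831, 0.26417
Sum of the 6 terms: H(X,Y) = 2.2068 bits

Chain rule check:
  H(X) + H(Y|X) = 0.9024 + 1.3044 = 2.2068 bits
  H(X,Y) = 2.2068 bits
✓ Chain rule verified.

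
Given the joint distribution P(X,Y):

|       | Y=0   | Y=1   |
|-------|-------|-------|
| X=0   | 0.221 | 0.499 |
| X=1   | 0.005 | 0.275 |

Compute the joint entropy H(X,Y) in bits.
1.5322 bits

H(X,Y) = -Σ_{x,y} P(x,y) log₂ P(x,y). Per-cell terms -P(x,y)·log₂P(x,y):
  X=0: 0.48131, 0.50044
  X=1: 0.03822, 0.51219
Sum of the 4 terms: H(X,Y) = 1.5322 bits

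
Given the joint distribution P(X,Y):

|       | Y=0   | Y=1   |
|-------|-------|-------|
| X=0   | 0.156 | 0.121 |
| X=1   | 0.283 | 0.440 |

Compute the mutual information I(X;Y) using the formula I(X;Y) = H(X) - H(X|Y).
0.0172 bits

I(X;Y) = H(X) - H(X|Y)

Marginal of X (row sums):
  P(X=0) = 0.156 + 0.121 = 0.277
  P(X=1) = 0.283 + 0.440 = 0.723
H(X) = -[0.277·log₂(0.277) + 0.723·log₂(0.723)]
  = 0.5130 + 0.3383 = 0.8513 bits

Marginal of Y (column sums):
  P(Y=0) = 0.156 + 0.283 = 0.439
  P(Y=1) = 0.121 + 0.440 = 0.561
H(X|Y) = Σ_y P(y)·H(X|Y=y):
  Y=0: P(Y=0) = 0.439, P(X|Y=0) = (156/439, 283/439) → H(X|Y=0) = 0.9388
  Y=1: P(Y=1) = 0.561, P(X|Y=1) = (11/51, 40/51) → H(X|Y=1) = 0.7522
H(X|Y) = 0.439·0.9388 + 0.561·0.7522 = 0.8341 bits

I(X;Y) = H(X) - H(X|Y) = 0.8513 - 0.8341 = 0.0172 bits

Cross-check via I(X;Y) = H(X) + H(Y) - H(X,Y): computing H(Y) from the column sums and H(X,Y) from the 4 cells in the same way gives H(Y) = 0.9892 bits and H(X,Y) = 1.8233 bits, so
I(X;Y) = 0.8513 + 0.9892 - 1.8233 = 0.0172 bits ✓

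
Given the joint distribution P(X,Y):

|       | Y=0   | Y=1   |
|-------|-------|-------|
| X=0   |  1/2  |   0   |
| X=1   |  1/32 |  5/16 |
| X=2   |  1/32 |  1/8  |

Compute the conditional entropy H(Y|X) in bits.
0.2639 bits

H(Y|X) = H(X,Y) - H(X)

H(X,Y) = -Σ_{x,y} P(x,y) log₂ P(x,y). Per-cell terms -P(x,y)·log₂P(x,y):
  X=0: 0.50000, 0.00000
  X=1: 0.15625, 0.52440
  X=2: 0.15625, 0.37500
  (cells with P = 0 contribute 0)
Sum of the 6 terms: H(X,Y) = 1.7119 bits

Marginal of X (row sums):
  P(X=0) = 1/2 + 0 = 1/2
  P(X=1) = 1/32 + 5/16 = 11/32
  P(X=2) = 1/32 + 1/8 = 5/32
H(X) = -[(1/2)·log₂(1/2) + (11/32)·log₂(11/32) + (5/32)·log₂(5/32)]
  = 0.50000 + 0.52957 + 0.41845 = 1.4480 bits

H(Y|X) = H(X,Y) - H(X) = 1.7119 - 1.4480 = 0.2639 bits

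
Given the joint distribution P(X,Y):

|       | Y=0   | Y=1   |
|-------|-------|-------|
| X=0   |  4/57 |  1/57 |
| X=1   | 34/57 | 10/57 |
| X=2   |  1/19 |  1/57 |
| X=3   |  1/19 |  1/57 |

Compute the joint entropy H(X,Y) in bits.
1.9083 bits

H(X,Y) = -Σ_{x,y} P(x,y) log₂ P(x,y). Per-cell terms -P(x,y)·log₂P(x,y):
  X=0: 0.26897, 0.10233
  X=1: 0.44464, 0.44052
  X=2: 0.22358, 0.10233
  X=3: 0.22358, 0.10233
Sum of the 8 terms: H(X,Y) = 1.9083 bits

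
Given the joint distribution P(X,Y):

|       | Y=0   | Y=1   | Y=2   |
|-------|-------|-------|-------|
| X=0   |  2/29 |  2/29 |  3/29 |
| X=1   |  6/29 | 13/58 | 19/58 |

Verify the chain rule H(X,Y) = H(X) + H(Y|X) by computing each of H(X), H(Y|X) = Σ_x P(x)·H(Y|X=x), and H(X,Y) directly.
H(X) = 0.7973 bits, H(Y|X) = 1.5547 bits, H(X,Y) = 2.3520 bits

Marginal of X (row sums):
  P(X=0) = 2/29 + 2/29 + 3/29 = 7/29
  P(X=1) = 6/29 + 13/58 + 19/58 = 22/29
H(X) = -[(7/29)·log₂(7/29) + (22/29)·log₂(22/29)]
  = 0.49498 + 0.30235 = 0.7973 bits

H(Y|X) = Σ_x P(x)·H(Y|X=x):
  X=0: P(X=0) = 7/29, P(Y|X=0) = (2/7, 2/7, 3/7) → H(Y|X=0) = 1.55666
  X=1: P(X=1) = 22/29, P(Y|X=1) = (3/11, 13/44, 19/44) → H(Y|X=1) = 1.55407
H(Y|X) = (7/29)·1.55666 + (22/29)·1.55407 = 1.5547 bits

H(X,Y) = -Σ_{x,y} P(x,y) log₂ P(x,y). Per-cell terms -P(x,y)·log₂P(x,y):
  X=0: 0.26607, 0.26607, 0.33859
  X=1: 0.47028, 0.48359, 0.52743
Sum of the 6 terms: H(X,Y) = 2.3520 bits

Chain rule check:
  H(X) + H(Y|X) = 0.7973 + 1.5547 = 2.3520 bits
  H(X,Y) = 2.3520 bits
✓ Chain rule verified.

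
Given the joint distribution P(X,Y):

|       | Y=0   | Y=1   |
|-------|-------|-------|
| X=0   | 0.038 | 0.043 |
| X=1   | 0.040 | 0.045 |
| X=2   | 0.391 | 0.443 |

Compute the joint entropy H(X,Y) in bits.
1.8116 bits

H(X,Y) = -Σ_{x,y} P(x,y) log₂ P(x,y). Per-cell terms -P(x,y)·log₂P(x,y):
  X=0: 0.17928, 0.19520
  X=1: 0.18575, 0.20133
  X=2: 0.52971, 0.52036
Sum of the 6 terms: H(X,Y) = 1.8116 bits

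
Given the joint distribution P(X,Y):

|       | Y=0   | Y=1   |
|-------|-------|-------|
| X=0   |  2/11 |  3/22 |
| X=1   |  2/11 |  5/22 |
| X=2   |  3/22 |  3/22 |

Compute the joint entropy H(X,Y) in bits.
2.5561 bits

H(X,Y) = -Σ_{x,y} P(x,y) log₂ P(x,y). Per-cell terms -P(x,y)·log₂P(x,y):
  X=0: 0.447169, 0.391973
  X=1: 0.447169, 0.485796
  X=2: 0.391973, 0.391973
Sum of the 6 terms: H(X,Y) = 2.5561 bits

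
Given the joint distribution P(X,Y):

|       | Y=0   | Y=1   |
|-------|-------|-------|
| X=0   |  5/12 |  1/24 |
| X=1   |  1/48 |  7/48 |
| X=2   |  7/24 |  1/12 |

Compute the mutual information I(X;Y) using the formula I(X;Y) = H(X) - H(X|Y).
0.2641 bits

I(X;Y) = H(X) - H(X|Y)

Marginal of X (row sums):
  P(X=0) = 5/12 + 1/24 = 11/24
  P(X=1) = 1/48 + 7/48 = 1/6
  P(X=2) = 7/24 + 1/12 = 3/8
H(X) = -[(11/24)·log₂(11/24) + (1/6)·log₂(1/6) + (3/8)·log₂(3/8)]
  = 0.5158683 + 0.4308271 + 0.5306391 = 1.4773345 bits

Marginal of Y (column sums):
  P(Y=0) = 5/12 + 1/48 + 7/24 = 35/48
  P(Y=1) = 1/24 + 7/48 + 1/12 = 13/48
H(X|Y) = Σ_y P(y)·H(X|Y=y):
  Y=0: P(Y=0) = 35/48, P(X|Y=0) = (4/7, 1/35, 2/5) → H(X|Y=0) = 1.1366679
  Y=1: P(Y=1) = 13/48, P(X|Y=1) = (2/13, 7/13, 4/13) → H(X|Y=1) = 1.4195563
H(X|Y) = (35/48)·1.1366679 + (13/48)·1.4195563 = 1.2132835 bits

I(X;Y) = H(X) - H(X|Y) = 1.4773345 - 1.2132835 = 0.2641 bits

Cross-check via I(X;Y) = H(X) + H(Y) - H(X,Y): computing H(Y) from the column sums and H(X,Y) from the 6 cells in the same way gives H(Y) = 0.8426579 bits and H(X,Y) = 2.0559413 bits, so
I(X;Y) = 1.4773345 + 0.8426579 - 2.0559413 = 0.2641 bits ✓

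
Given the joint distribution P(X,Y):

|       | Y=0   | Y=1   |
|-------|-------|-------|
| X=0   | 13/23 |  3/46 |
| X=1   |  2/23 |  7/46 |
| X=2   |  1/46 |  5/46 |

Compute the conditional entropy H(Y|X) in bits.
0.6134 bits

H(Y|X) = H(X,Y) - H(X)

H(X,Y) = -Σ_{x,y} P(x,y) log₂ P(x,y). Per-cell terms -P(x,y)·log₂P(x,y):
  X=0: 0.4652, 0.2569
  X=1: 0.3064, 0.4133
  X=2: 0.1201, 0.3480
Sum of the 6 terms: H(X,Y) = 1.9099 bits

Marginal of X (row sums):
  P(X=0) = 13/23 + 3/46 = 29/46
  P(X=1) = 2/23 + 7/46 = 11/46
  P(X=2) = 1/46 + 5/46 = 3/23
H(X) = -[(29/46)·log₂(29/46) + (11/46)·log₂(11/46) + (3/23)·log₂(3/23)]
  = 0.4196 + 0.4936 + 0.3833 = 1.2965 bits

H(Y|X) = H(X,Y) - H(X) = 1.9099 - 1.2965 = 0.6134 bits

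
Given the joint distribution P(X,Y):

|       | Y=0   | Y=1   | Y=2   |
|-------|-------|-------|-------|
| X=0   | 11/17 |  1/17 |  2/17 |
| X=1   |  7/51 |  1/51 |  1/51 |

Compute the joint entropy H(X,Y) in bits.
1.6257 bits

H(X,Y) = -Σ_{x,y} P(x,y) log₂ P(x,y). Per-cell terms -P(x,y)·log₂P(x,y):
  X=0: 0.40637, 0.24044, 0.36323
  X=1: 0.39324, 0.11122, 0.11122
Sum of the 6 terms: H(X,Y) = 1.6257 bits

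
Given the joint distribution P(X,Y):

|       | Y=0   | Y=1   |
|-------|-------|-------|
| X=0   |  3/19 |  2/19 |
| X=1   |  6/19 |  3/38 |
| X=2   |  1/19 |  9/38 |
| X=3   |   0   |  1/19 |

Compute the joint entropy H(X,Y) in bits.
2.5160 bits

H(X,Y) = -Σ_{x,y} P(x,y) log₂ P(x,y). Per-cell terms -P(x,y)·log₂P(x,y):
  X=0: 0.42047, 0.34189
  X=1: 0.52515, 0.28918
  X=2: 0.22358, 0.49216
  X=3: 0.00000, 0.22358
  (cells with P = 0 contribute 0)
Sum of the 8 terms: H(X,Y) = 2.5160 bits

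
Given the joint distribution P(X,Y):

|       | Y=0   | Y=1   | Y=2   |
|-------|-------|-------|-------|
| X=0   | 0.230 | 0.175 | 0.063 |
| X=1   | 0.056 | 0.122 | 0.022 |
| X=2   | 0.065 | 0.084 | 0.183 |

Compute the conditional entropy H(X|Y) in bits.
1.3384 bits

H(X|Y) = H(X,Y) - H(Y)

H(X,Y) = -Σ_{x,y} P(x,y) log₂ P(x,y). Per-cell terms -P(x,y)·log₂P(x,y):
  X=0: 0.4876677, 0.4400503, 0.2512758
  X=1: 0.2328720, 0.3702757, 0.1211398
  X=2: 0.2563221, 0.3001712, 0.4483655
Sum of the 9 terms: H(X,Y) = 2.908140 bits

Marginal of Y (column sums):
  P(Y=0) = 0.230 + 0.056 + 0.065 = 0.351
  P(Y=1) = 0.175 + 0.122 + 0.084 = 0.381
  P(Y=2) = 0.063 + 0.022 + 0.183 = 0.268
H(Y) = -[0.351·log₂(0.351) + 0.381·log₂(0.381) + 0.268·log₂(0.268)]
  = 0.5301704 + 0.5304042 + 0.5091183 = 1.569693 bits

H(X|Y) = H(X,Y) - H(Y) = 2.908140 - 1.569693 = 1.3384 bits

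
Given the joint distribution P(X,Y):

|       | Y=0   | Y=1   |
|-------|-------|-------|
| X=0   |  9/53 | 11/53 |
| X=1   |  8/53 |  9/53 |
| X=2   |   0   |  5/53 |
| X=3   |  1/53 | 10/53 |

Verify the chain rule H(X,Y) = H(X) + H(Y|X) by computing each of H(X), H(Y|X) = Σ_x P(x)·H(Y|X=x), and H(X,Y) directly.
H(X) = 1.8489 bits, H(Y|X) = 0.7858 bits, H(X,Y) = 2.6347 bits

Marginal of X (row sums):
  P(X=0) = 9/53 + 11/53 = 20/53
  P(X=1) = 8/53 + 9/53 = 17/53
  P(X=2) = 0 + 5/53 = 5/53
  P(X=3) = 1/53 + 10/53 = 11/53
H(X) = -[(20/53)·log₂(20/53) + (17/53)·log₂(17/53) + (5/53)·log₂(5/53) + (11/53)·log₂(11/53)]
  = 0.53056 + 0.52618 + 0.32132 + 0.47082 = 1.8489 bits

H(Y|X) = Σ_x P(x)·H(Y|X=x):
  X=0: P(X=0) = 20/53, P(Y|X=0) = (9/20, 11/20) → H(Y|X=0) = 0.99277
  X=1: P(X=1) = 17/53, P(Y|X=1) = (8/17, 9/17) → H(Y|X=1) = 0.99750
  X=2: P(X=2) = 5/53, P(Y|X=2) = (0, 1) → H(Y|X=2) = 0.00000
  X=3: P(X=3) = 11/53, P(Y|X=3) = (1/11, 10/11) → H(Y|X=3) = 0.43950
H(Y|X) = (20/53)·0.99277 + (17/53)·0.99750 + (5/53)·0.00000 + (11/53)·0.43950 = 0.7858 bits

H(X,Y) = -Σ_{x,y} P(x,y) log₂ P(x,y). Per-cell terms -P(x,y)·log₂P(x,y):
  X=0: 0.43438, 0.47082
  X=1: 0.41176, 0.43438
  X=2: 0.00000, 0.32132
  X=3: 0.10807, 0.45396
  (cells with P = 0 contribute 0)
Sum of the 8 terms: H(X,Y) = 2.6347 bits

Chain rule check:
  H(X) + H(Y|X) = 1.8489 + 0.7858 = 2.6347 bits
  H(X,Y) = 2.6347 bits
✓ Chain rule verified.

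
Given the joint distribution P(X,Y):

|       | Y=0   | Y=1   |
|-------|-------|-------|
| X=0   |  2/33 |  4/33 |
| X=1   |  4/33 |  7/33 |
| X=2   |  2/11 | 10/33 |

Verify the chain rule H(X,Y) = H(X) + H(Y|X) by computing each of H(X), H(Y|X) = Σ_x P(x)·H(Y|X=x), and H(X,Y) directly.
H(X) = 1.4819 bits, H(Y|X) = 0.9449 bits, H(X,Y) = 2.4268 bits

Marginal of X (row sums):
  P(X=0) = 2/33 + 4/33 = 2/11
  P(X=1) = 4/33 + 7/33 = 1/3
  P(X=2) = 2/11 + 10/33 = 16/33
H(X) = -[(2/11)·log₂(2/11) + (1/3)·log₂(1/3) + (16/33)·log₂(16/33)]
  = 0.4472 + 0.5283 + 0.5064 = 1.4819 bits

H(Y|X) = Σ_x P(x)·H(Y|X=x):
  X=0: P(X=0) = 2/11, P(Y|X=0) = (1/3, 2/3) → H(Y|X=0) = 0.9183
  X=1: P(X=1) = 1/3, P(Y|X=1) = (4/11, 7/11) → H(Y|X=1) = 0.9457
  X=2: P(X=2) = 16/33, P(Y|X=2) = (3/8, 5/8) → H(Y|X=2) = 0.9544
H(Y|X) = (2/11)·0.9183 + (1/3)·0.9457 + (16/33)·0.9544 = 0.9449 bits

H(X,Y) = -Σ_{x,y} P(x,y) log₂ P(x,y). Per-cell terms -P(x,y)·log₂P(x,y):
  X=0: 0.2451, 0.3690
  X=1: 0.3690, 0.4745
  X=2: 0.4472, 0.5220
Sum of the 6 terms: H(X,Y) = 2.4268 bits

Chain rule check:
  H(X) + H(Y|X) = 1.4819 + 0.9449 = 2.4268 bits
  H(X,Y) = 2.4268 bits
✓ Chain rule verified.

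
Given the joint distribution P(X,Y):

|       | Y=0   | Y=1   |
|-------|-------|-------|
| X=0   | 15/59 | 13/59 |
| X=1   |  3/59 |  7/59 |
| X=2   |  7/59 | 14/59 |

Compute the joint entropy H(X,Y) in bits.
2.4238 bits

H(X,Y) = -Σ_{x,y} P(x,y) log₂ P(x,y). Per-cell terms -P(x,y)·log₂P(x,y):
  X=0: 0.5023, 0.4808
  X=1: 0.2185, 0.3649
  X=2: 0.3649, 0.4924
Sum of the 6 terms: H(X,Y) = 2.4238 bits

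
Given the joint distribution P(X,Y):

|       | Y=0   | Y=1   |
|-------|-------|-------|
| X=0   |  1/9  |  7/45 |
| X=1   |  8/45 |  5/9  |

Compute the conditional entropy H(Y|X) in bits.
0.8473 bits

H(Y|X) = H(X,Y) - H(X)

H(X,Y) = -Σ_{x,y} P(x,y) log₂ P(x,y). Per-cell terms -P(x,y)·log₂P(x,y):
  X=0: 0.3522, 0.4176
  X=1: 0.4430, 0.4711
Sum of the 4 terms: H(X,Y) = 1.6839 bits

Marginal of X (row sums):
  P(X=0) = 1/9 + 7/45 = 4/15
  P(X=1) = 8/45 + 5/9 = 11/15
H(X) = -[(4/15)·log₂(4/15) + (11/15)·log₂(11/15)]
  = 0.5085 + 0.3281 = 0.8366 bits

H(Y|X) = H(X,Y) - H(X) = 1.6839 - 0.8366 = 0.8473 bits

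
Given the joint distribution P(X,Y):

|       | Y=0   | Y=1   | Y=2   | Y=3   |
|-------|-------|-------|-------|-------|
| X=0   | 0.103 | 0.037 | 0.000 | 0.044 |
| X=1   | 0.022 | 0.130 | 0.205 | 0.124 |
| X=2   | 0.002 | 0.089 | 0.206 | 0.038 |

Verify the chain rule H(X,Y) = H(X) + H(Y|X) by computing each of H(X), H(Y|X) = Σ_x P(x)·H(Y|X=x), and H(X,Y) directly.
H(X) = 1.4858 bits, H(Y|X) = 1.5495 bits, H(X,Y) = 3.0353 bits

Marginal of X (row sums):
  P(X=0) = 0.103 + 0.037 + 0.000 + 0.044 = 0.184
  P(X=1) = 0.022 + 0.130 + 0.205 + 0.124 = 0.481
  P(X=2) = 0.002 + 0.089 + 0.206 + 0.038 = 0.335
H(X) = -[0.184·log₂(0.184) + 0.481·log₂(0.481) + 0.335·log₂(0.335)]
  = 0.44937 + 0.50788 + 0.52855 = 1.4858 bits

H(Y|X) = Σ_x P(x)·H(Y|X=x):
  X=0: P(X=0) = 0.184, P(Y|X=0) = (103/184, 37/184, 0, 11/46) → H(Y|X=0) = 1.42751
  X=1: P(X=1) = 0.481, P(Y|X=1) = (22/481, 10/37, 205/481, 124/481) → H(Y|X=1) = 1.74227
  X=2: P(X=2) = 0.335, P(Y|X=2) = (2/335, 89/335, 206/335, 38/335) → H(Y|X=2) = 1.33972
H(Y|X) = 0.184·1.42751 + 0.481·1.74227 + 0.335·1.33972 = 1.5495 bits

H(X,Y) = -Σ_{x,y} P(x,y) log₂ P(x,y). Per-cell terms -P(x,y)·log₂P(x,y):
  X=0: 0.33777, 0.17598, 0.00000, 0.19828
  X=1: 0.12114, 0.38264, 0.46869, 0.37344
  X=2: 0.01793, 0.31061, 0.46953, 0.17928
  (cells with P = 0 contribute 0)
Sum of the 12 terms: H(X,Y) = 3.0353 bits

Chain rule check:
  H(X) + H(Y|X) = 1.4858 + 1.5495 = 3.0353 bits
  H(X,Y) = 3.0353 bits
✓ Chain rule verified.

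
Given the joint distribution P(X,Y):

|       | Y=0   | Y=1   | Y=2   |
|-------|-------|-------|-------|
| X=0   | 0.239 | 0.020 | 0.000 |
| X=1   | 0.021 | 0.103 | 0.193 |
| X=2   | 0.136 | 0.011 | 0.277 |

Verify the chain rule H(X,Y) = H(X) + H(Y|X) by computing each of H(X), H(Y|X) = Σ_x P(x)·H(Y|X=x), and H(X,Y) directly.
H(X) = 1.5550 bits, H(Y|X) = 0.9402 bits, H(X,Y) = 2.4953 bits

Marginal of X (row sums):
  P(X=0) = 0.239 + 0.020 + 0.000 = 0.259
  P(X=1) = 0.021 + 0.103 + 0.193 = 0.317
  P(X=2) = 0.136 + 0.011 + 0.277 = 0.424
H(X) = -[0.259·log₂(0.259) + 0.317·log₂(0.317) + 0.424·log₂(0.424)]
  = 0.50478 + 0.52541 + 0.52485 = 1.5550 bits

H(Y|X) = Σ_x P(x)·H(Y|X=x):
  X=0: P(X=0) = 0.259, P(Y|X=0) = (239/259, 20/259, 0) → H(Y|X=0) = 0.39231
  X=1: P(X=1) = 0.317, P(Y|X=1) = (21/317, 103/317, 193/317) → H(Y|X=1) = 1.22224
  X=2: P(X=2) = 0.424, P(Y|X=2) = (17/53, 11/424, 277/424) → H(Y|X=2) = 1.06411
H(Y|X) = 0.259·0.39231 + 0.317·1.22224 + 0.424·1.06411 = 0.9402 bits

H(X,Y) = -Σ_{x,y} P(x,y) log₂ P(x,y). Per-cell terms -P(x,y)·log₂P(x,y):
  X=0: 0.49352, 0.11288, 0.00000
  X=1: 0.11704, 0.33777, 0.45805
  X=2: 0.39145, 0.07157, 0.51302
  (cells with P = 0 contribute 0)
Sum of the 9 terms: H(X,Y) = 2.4953 bits

Chain rule check:
  H(X) + H(Y|X) = 1.5550 + 0.9402 = 2.4952 bits
  H(X,Y) = 2.4953 bits
✓ Chain rule verified (Δ = 0.0001 is 4-dp rounding noise: each of the three values was rounded independently).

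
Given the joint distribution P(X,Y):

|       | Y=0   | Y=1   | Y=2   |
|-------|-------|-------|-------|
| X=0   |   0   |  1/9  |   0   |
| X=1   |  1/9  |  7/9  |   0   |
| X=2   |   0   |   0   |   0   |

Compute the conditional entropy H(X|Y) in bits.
0.4832 bits

H(X|Y) = H(X,Y) - H(Y)

H(X,Y) = -Σ_{x,y} P(x,y) log₂ P(x,y). Per-cell terms -P(x,y)·log₂P(x,y):
  X=0: 0.000000, 0.352214, 0.000000
  X=1: 0.352214, 0.281999, 0.000000
  X=2: 0.000000, 0.000000, 0.000000
  (cells with P = 0 contribute 0)
Sum of the 9 terms: H(X,Y) = 0.98643 bits

Marginal of Y (column sums):
  P(Y=0) = 0 + 1/9 + 0 = 1/9
  P(Y=1) = 1/9 + 7/9 + 0 = 8/9
  P(Y=2) = 0 + 0 + 0 = 0
H(Y) = -[(1/9)·log₂(1/9) + (8/9)·log₂(8/9)]   (outcomes with P = 0 contribute 0)
  = 0.352214 + 0.151044 = 0.50326 bits

H(X|Y) = H(X,Y) - H(Y) = 0.98643 - 0.50326 = 0.4832 bits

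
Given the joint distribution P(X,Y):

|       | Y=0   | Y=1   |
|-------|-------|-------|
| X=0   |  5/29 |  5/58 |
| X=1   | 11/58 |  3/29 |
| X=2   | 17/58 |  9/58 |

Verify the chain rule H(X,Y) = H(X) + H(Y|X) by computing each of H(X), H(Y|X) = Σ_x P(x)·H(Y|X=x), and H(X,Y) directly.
H(X) = 1.5424 bits, H(Y|X) = 0.9292 bits, H(X,Y) = 2.4716 bits

Marginal of X (row sums):
  P(X=0) = 5/29 + 5/58 = 15/58
  P(X=1) = 11/58 + 3/29 = 17/58
  P(X=2) = 17/58 + 9/58 = 13/29
H(X) = -[(15/58)·log₂(15/58) + (17/58)·log₂(17/58) + (13/29)·log₂(13/29)]
  = 0.5046 + 0.5189 + 0.5189 = 1.5424 bits

H(Y|X) = Σ_x P(x)·H(Y|X=x):
  X=0: P(X=0) = 15/58, P(Y|X=0) = (2/3, 1/3) → H(Y|X=0) = 0.9183
  X=1: P(X=1) = 17/58, P(Y|X=1) = (11/17, 6/17) → H(Y|X=1) = 0.9367
  X=2: P(X=2) = 13/29, P(Y|X=2) = (17/26, 9/26) → H(Y|X=2) = 0.9306
H(Y|X) = (15/58)·0.9183 + (17/58)·0.9367 + (13/29)·0.9306 = 0.9292 bits

H(X,Y) = -Σ_{x,y} P(x,y) log₂ P(x,y). Per-cell terms -P(x,y)·log₂P(x,y):
  X=0: 0.4373, 0.3048
  X=1: 0.4549, 0.3386
  X=2: 0.5189, 0.4171
Sum of the 6 terms: H(X,Y) = 2.4716 bits

Chain rule check:
  H(X) + H(Y|X) = 1.5424 + 0.9292 = 2.4716 bits
  H(X,Y) = 2.4716 bits
✓ Chain rule verified.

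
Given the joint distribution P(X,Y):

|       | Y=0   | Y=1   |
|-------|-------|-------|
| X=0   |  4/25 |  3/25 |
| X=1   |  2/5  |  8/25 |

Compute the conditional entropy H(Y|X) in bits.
0.9894 bits

H(Y|X) = H(X,Y) - H(X)

H(X,Y) = -Σ_{x,y} P(x,y) log₂ P(x,y). Per-cell terms -P(x,y)·log₂P(x,y):
  X=0: 0.42302, 0.36707
  X=1: 0.52877, 0.52603
Sum of the 4 terms: H(X,Y) = 1.84489 bits

Marginal of X (row sums):
  P(X=0) = 4/25 + 3/25 = 7/25
  P(X=1) = 2/5 + 8/25 = 18/25
H(X) = -[(7/25)·log₂(7/25) + (18/25)·log₂(18/25)]
  = 0.51422 + 0.34123 = 0.85545 bits

H(Y|X) = H(X,Y) - H(X) = 1.84489 - 0.85545 = 0.9894 bits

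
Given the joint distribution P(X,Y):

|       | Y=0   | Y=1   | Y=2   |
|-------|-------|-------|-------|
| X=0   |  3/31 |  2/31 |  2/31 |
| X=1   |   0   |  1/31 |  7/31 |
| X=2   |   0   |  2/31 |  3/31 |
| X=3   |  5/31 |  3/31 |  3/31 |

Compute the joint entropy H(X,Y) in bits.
3.1387 bits

H(X,Y) = -Σ_{x,y} P(x,y) log₂ P(x,y). Per-cell terms -P(x,y)·log₂P(x,y):
  X=0: 0.32605, 0.25511, 0.25511
  X=1: 0.00000, 0.15981, 0.48477
  X=2: 0.00000, 0.25511, 0.32605
  X=3: 0.42456, 0.32605, 0.32605
  (cells with P = 0 contribute 0)
Sum of the 12 terms: H(X,Y) = 3.1387 bits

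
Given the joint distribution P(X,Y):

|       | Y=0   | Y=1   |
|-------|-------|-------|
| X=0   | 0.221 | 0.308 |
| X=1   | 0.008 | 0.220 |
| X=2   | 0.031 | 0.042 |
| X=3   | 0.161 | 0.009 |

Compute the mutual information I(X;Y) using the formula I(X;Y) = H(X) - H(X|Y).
0.2907 bits

I(X;Y) = H(X) - H(X|Y)

Marginal of X (row sums):
  P(X=0) = 0.221 + 0.308 = 0.529
  P(X=1) = 0.008 + 0.220 = 0.228
  P(X=2) = 0.031 + 0.042 = 0.073
  P(X=3) = 0.161 + 0.009 = 0.170
H(X) = -[0.529·log₂(0.529) + 0.228·log₂(0.228) + 0.073·log₂(0.073) + 0.170·log₂(0.170)]
  = 0.4860 + 0.4863 + 0.2756 + 0.4346 = 1.6825 bits

Marginal of Y (column sums):
  P(Y=0) = 0.221 + 0.008 + 0.031 + 0.161 = 0.421
  P(Y=1) = 0.308 + 0.220 + 0.042 + 0.009 = 0.579
H(X|Y) = Σ_y P(y)·H(X|Y=y):
  Y=0: P(Y=0) = 0.421, P(X|Y=0) = (221/421, 8/421, 31/421, 161/421) → H(X|Y=0) = 1.4042
  Y=1: P(Y=1) = 0.579, P(X|Y=1) = (308/579, 220/579, 14/193, 3/193) → H(X|Y=1) = 1.3828
H(X|Y) = 0.421·1.4042 + 0.579·1.3828 = 1.3918 bits

I(X;Y) = H(X) - H(X|Y) = 1.6825 - 1.3918 = 0.2907 bits

Cross-check via I(X;Y) = H(X) + H(Y) - H(X,Y): computing H(Y) from the column sums and H(X,Y) from the 8 cells in the same way gives H(Y) = 0.9819 bits and H(X,Y) = 2.3737 bits, so
I(X;Y) = 1.6825 + 0.9819 - 2.3737 = 0.2907 bits ✓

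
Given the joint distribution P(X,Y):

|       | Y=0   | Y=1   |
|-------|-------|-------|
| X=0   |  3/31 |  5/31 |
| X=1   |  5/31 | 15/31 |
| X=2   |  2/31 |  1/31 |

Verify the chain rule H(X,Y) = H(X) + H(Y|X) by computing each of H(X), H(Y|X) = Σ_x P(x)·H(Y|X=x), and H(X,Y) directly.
H(X) = 1.2383 bits, H(Y|X) = 0.8586 bits, H(X,Y) = 2.0969 bits

Marginal of X (row sums):
  P(X=0) = 3/31 + 5/31 = 8/31
  P(X=1) = 5/31 + 15/31 = 20/31
  P(X=2) = 2/31 + 1/31 = 3/31
H(X) = -[(8/31)·log₂(8/31) + (20/31)·log₂(20/31) + (3/31)·log₂(3/31)]
  = 0.504309 + 0.407915 + 0.326055 = 1.2383 bits

H(Y|X) = Σ_x P(x)·H(Y|X=x):
  X=0: P(X=0) = 8/31, P(Y|X=0) = (3/8, 5/8) → H(Y|X=0) = 0.954434
  X=1: P(X=1) = 20/31, P(Y|X=1) = (1/4, 3/4) → H(Y|X=1) = 0.811278
  X=2: P(X=2) = 3/31, P(Y|X=2) = (2/3, 1/3) → H(Y|X=2) = 0.918296
H(Y|X) = (8/31)·0.954434 + (20/31)·0.811278 + (3/31)·0.918296 = 0.8586 bits

H(X,Y) = -Σ_{x,y} P(x,y) log₂ P(x,y). Per-cell terms -P(x,y)·log₂P(x,y):
  X=0: 0.326055, 0.424559
  X=1: 0.424559, 0.506761
  X=2: 0.255109, 0.159813
Sum of the 6 terms: H(X,Y) = 2.0969 bits

Chain rule check:
  H(X) + H(Y|X) = 1.2383 + 0.8586 = 2.0969 bits
  H(X,Y) = 2.0969 bits
✓ Chain rule verified.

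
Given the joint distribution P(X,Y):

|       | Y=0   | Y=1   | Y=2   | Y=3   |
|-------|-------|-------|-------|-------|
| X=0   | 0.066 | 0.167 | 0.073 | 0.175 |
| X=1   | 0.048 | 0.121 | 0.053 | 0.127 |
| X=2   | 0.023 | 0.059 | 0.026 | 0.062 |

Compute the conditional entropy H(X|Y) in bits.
1.4725 bits

H(X|Y) = H(X,Y) - H(Y)

H(X,Y) = -Σ_{x,y} P(x,y) log₂ P(x,y). Per-cell terms -P(x,y)·log₂P(x,y):
  X=0: 0.2588, 0.4312, 0.2756, 0.4401
  X=1: 0.2103, 0.3687, 0.2246, 0.3781
  X=2: 0.1252, 0.2409, 0.1369, 0.2487
Sum of the 12 terms: H(X,Y) = 3.3391 bits

Marginal of Y (column sums):
  P(Y=0) = 0.066 + 0.048 + 0.023 = 0.137
  P(Y=1) = 0.167 + 0.121 + 0.059 = 0.347
  P(Y=2) = 0.073 + 0.053 + 0.026 = 0.152
  P(Y=3) = 0.175 + 0.127 + 0.062 = 0.364
H(Y) = -[0.137·log₂(0.137) + 0.347·log₂(0.347) + 0.152·log₂(0.152) + 0.364·log₂(0.364)]
  = 0.3929 + 0.5299 + 0.4131 + 0.5307 = 1.8666 bits

H(X|Y) = H(X,Y) - H(Y) = 3.3391 - 1.8666 = 1.4725 bits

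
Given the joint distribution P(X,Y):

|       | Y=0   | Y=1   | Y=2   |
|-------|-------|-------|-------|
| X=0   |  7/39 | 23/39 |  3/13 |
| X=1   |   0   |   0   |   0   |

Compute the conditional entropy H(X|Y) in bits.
0.0000 bits

H(X|Y) = H(X,Y) - H(Y)

H(X,Y) = -Σ_{x,y} P(x,y) log₂ P(x,y). Per-cell terms -P(x,y)·log₂P(x,y):
  X=0: 0.4448, 0.4493, 0.4882
  X=1: 0.0000, 0.0000, 0.0000
  (cells with P = 0 contribute 0)
Sum of the 6 terms: H(X,Y) = 1.3823 bits

Marginal of Y (column sums):
  P(Y=0) = 7/39 + 0 = 7/39
  P(Y=1) = 23/39 + 0 = 23/39
  P(Y=2) = 3/13 + 0 = 3/13
H(Y) = -[(7/39)·log₂(7/39) + (23/39)·log₂(23/39) + (3/13)·log₂(3/13)]
  = 0.4448 + 0.4493 + 0.4882 = 1.3823 bits

H(X|Y) = H(X,Y) - H(Y) = 1.3823 - 1.3823 = 0.0000 bits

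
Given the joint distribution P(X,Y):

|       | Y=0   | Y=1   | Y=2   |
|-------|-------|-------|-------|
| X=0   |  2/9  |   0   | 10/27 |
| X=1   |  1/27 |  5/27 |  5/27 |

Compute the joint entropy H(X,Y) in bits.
2.0901 bits

H(X,Y) = -Σ_{x,y} P(x,y) log₂ P(x,y). Per-cell terms -P(x,y)·log₂P(x,y):
  X=0: 0.482206, 0.000000, 0.530726
  X=1: 0.176107, 0.450548, 0.450548
  (cells with P = 0 contribute 0)
Sum of the 6 terms: H(X,Y) = 2.0901 bits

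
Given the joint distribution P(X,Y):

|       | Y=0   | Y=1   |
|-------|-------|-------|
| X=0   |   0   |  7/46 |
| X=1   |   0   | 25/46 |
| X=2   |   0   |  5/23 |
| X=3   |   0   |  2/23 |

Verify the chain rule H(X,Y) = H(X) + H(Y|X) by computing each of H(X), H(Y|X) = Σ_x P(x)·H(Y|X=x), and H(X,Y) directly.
H(X) = 1.6764 bits, H(Y|X) = 0.0000 bits, H(X,Y) = 1.6764 bits

Marginal of X (row sums):
  P(X=0) = 0 + 7/46 = 7/46
  P(X=1) = 0 + 25/46 = 25/46
  P(X=2) = 0 + 5/23 = 5/23
  P(X=3) = 0 + 2/23 = 2/23
H(X) = -[(7/46)·log₂(7/46) + (25/46)·log₂(25/46) + (5/23)·log₂(5/23) + (2/23)·log₂(2/23)]
  = 0.4133 + 0.4781 + 0.4786 + 0.3064 = 1.6764 bits

H(Y|X) = Σ_x P(x)·H(Y|X=x):
  X=0: P(X=0) = 7/46, P(Y|X=0) = (0, 1) → H(Y|X=0) = 0.0000
  X=1: P(X=1) = 25/46, P(Y|X=1) = (0, 1) → H(Y|X=1) = 0.0000
  X=2: P(X=2) = 5/23, P(Y|X=2) = (0, 1) → H(Y|X=2) = 0.0000
  X=3: P(X=3) = 2/23, P(Y|X=3) = (0, 1) → H(Y|X=3) = 0.0000
H(Y|X) = (7/46)·0.0000 + (25/46)·0.0000 + (5/23)·0.0000 + (2/23)·0.0000 = 0.0000 bits

H(X,Y) = -Σ_{x,y} P(x,y) log₂ P(x,y). Per-cell terms -P(x,y)·log₂P(x,y):
  X=0: 0.0000, 0.4133
  X=1: 0.0000, 0.4781
  X=2: 0.0000, 0.4786
  X=3: 0.0000, 0.3064
  (cells with P = 0 contribute 0)
Sum of the 8 terms: H(X,Y) = 1.6764 bits

Chain rule check:
  H(X) + H(Y|X) = 1.6764 + 0.0000 = 1.6764 bits
  H(X,Y) = 1.6764 bits
✓ Chain rule verified.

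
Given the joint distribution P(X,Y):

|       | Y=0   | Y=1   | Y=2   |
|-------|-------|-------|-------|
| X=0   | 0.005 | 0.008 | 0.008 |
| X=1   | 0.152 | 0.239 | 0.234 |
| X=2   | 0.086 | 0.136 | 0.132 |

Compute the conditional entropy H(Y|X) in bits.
1.5569 bits

H(Y|X) = H(X,Y) - H(X)

H(X,Y) = -Σ_{x,y} P(x,y) log₂ P(x,y). Per-cell terms -P(x,y)·log₂P(x,y):
  X=0: 0.03822, 0.05573, 0.05573
  X=1: 0.41311, 0.49352, 0.49033
  X=2: 0.30440, 0.39145, 0.38562
Sum of the 9 terms: H(X,Y) = 2.6281 bits

Marginal of X (row sums):
  P(X=0) = 0.005 + 0.008 + 0.008 = 0.021
  P(X=1) = 0.152 + 0.239 + 0.234 = 0.625
  P(X=2) = 0.086 + 0.136 + 0.132 = 0.354
H(X) = -[0.021·log₂(0.021) + 0.625·log₂(0.625) + 0.354·log₂(0.354)]
  = 0.11704 + 0.42379 + 0.53036 = 1.0712 bits

H(Y|X) = H(X,Y) - H(X) = 2.6281 - 1.0712 = 1.5569 bits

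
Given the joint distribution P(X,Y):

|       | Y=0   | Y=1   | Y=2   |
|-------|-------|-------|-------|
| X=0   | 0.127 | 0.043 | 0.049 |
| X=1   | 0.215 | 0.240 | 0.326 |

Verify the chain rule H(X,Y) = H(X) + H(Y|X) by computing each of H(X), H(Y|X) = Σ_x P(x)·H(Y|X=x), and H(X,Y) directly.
H(X) = 0.7583 bits, H(Y|X) = 1.5262 bits, H(X,Y) = 2.2846 bits

Marginal of X (row sums):
  P(X=0) = 0.127 + 0.043 + 0.049 = 0.219
  P(X=1) = 0.215 + 0.240 + 0.326 = 0.781
H(X) = -[0.219·log₂(0.219) + 0.781·log₂(0.781)]
  = 0.4798 + 0.2785 = 0.7583 bits

H(Y|X) = Σ_x P(x)·H(Y|X=x):
  X=0: P(X=0) = 0.219, P(Y|X=0) = (127/219, 43/219, 49/219) → H(Y|X=0) = 1.4003
  X=1: P(X=1) = 0.781, P(Y|X=1) = (215/781, 240/781, 326/781) → H(Y|X=1) = 1.5615
H(Y|X) = 0.219·1.4003 + 0.781·1.5615 = 1.5262 bits

H(X,Y) = -Σ_{x,y} P(x,y) log₂ P(x,y). Per-cell terms -P(x,y)·log₂P(x,y):
  X=0: 0.3781, 0.1952, 0.2132
  X=1: 0.4768, 0.4941, 0.5272
Sum of the 6 terms: H(X,Y) = 2.2846 bits

Chain rule check:
  H(X) + H(Y|X) = 0.7583 + 1.5262 = 2.2845 bits
  H(X,Y) = 2.2846 bits
✓ Chain rule verified (Δ = 0.0001 is 4-dp rounding noise: each of the three values was rounded independently).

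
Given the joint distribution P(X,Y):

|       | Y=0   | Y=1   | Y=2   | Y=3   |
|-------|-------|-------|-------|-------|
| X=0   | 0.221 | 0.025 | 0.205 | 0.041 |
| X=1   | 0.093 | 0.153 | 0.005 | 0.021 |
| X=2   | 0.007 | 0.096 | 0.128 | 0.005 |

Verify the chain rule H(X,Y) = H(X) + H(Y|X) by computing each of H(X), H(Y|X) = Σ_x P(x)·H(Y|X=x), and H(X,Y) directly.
H(X) = 1.5060 bits, H(Y|X) = 1.4468 bits, H(X,Y) = 2.9528 bits

Marginal of X (row sums):
  P(X=0) = 0.221 + 0.025 + 0.205 + 0.041 = 0.492
  P(X=1) = 0.093 + 0.153 + 0.005 + 0.021 = 0.272
  P(X=2) = 0.007 + 0.096 + 0.128 + 0.005 = 0.236
H(X) = -[0.492·log₂(0.492) + 0.272·log₂(0.272) + 0.236·log₂(0.236)]
  = 0.50345 + 0.51090 + 0.49162 = 1.5060 bits

H(Y|X) = Σ_x P(x)·H(Y|X=x):
  X=0: P(X=0) = 0.492, P(Y|X=0) = (221/492, 25/492, 5/12, 1/12) → H(Y|X=0) = 1.56208
  X=1: P(X=1) = 0.272, P(Y|X=1) = (93/272, 9/16, 5/272, 21/272) → H(Y|X=1) = 1.38757
  X=2: P(X=2) = 0.236, P(Y|X=2) = (7/236, 24/59, 32/59, 5/236) → H(Y|X=2) = 1.27494
H(Y|X) = 0.492·1.56208 + 0.272·1.38757 + 0.236·1.27494 = 1.4468 bits

H(X,Y) = -Σ_{x,y} P(x,y) log₂ P(x,y). Per-cell terms -P(x,y)·log₂P(x,y):
  X=0: 0.48131, 0.13305, 0.46869, 0.18894
  X=1: 0.31868, 0.41438, 0.03822, 0.11704
  X=2: 0.05011, 0.32456, 0.37962, 0.03822
Sum of the 12 terms: H(X,Y) = 2.9528 bits

Chain rule check:
  H(X) + H(Y|X) = 1.5060 + 1.4468 = 2.9528 bits
  H(X,Y) = 2.9528 bits
✓ Chain rule verified.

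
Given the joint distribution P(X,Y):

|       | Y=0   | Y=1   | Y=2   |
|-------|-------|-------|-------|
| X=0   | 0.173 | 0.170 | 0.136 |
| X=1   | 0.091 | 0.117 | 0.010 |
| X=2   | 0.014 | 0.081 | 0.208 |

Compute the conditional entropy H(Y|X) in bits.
1.3486 bits

H(Y|X) = H(X,Y) - H(X)

H(X,Y) = -Σ_{x,y} P(x,y) log₂ P(x,y). Per-cell terms -P(x,y)·log₂P(x,y):
  X=0: 0.43789, 0.43459, 0.39145
  X=1: 0.31468, 0.36216, 0.06644
  X=2: 0.08622, 0.29370, 0.47119
Sum of the 9 terms: H(X,Y) = 2.8583 bits

Marginal of X (row sums):
  P(X=0) = 0.173 + 0.170 + 0.136 = 0.479
  P(X=1) = 0.091 + 0.117 + 0.010 = 0.218
  P(X=2) = 0.014 + 0.081 + 0.208 = 0.303
H(X) = -[0.479·log₂(0.479) + 0.218·log₂(0.218) + 0.303·log₂(0.303)]
  = 0.50865 + 0.47908 + 0.52195 = 1.5097 bits

H(Y|X) = H(X,Y) - H(X) = 2.8583 - 1.5097 = 1.3486 bits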